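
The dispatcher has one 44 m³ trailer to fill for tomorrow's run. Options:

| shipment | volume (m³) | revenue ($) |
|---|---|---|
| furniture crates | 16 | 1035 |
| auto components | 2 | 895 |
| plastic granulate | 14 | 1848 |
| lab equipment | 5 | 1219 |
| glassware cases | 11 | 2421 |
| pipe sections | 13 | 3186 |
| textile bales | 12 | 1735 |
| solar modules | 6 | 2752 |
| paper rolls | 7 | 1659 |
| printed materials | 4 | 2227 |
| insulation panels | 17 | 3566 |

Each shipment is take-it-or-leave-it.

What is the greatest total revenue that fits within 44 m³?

Taking the top-ratio shipments first gives auto components + lab equipment + pipe sections + solar modules + paper rolls + printed materials for 11938 (37 m³).
The 5 m³ tied up in lab equipment is better spent on glassware cases — total rises to 13140 (43 m³).
That's the maximum — no swap from here does better than 13140.

13140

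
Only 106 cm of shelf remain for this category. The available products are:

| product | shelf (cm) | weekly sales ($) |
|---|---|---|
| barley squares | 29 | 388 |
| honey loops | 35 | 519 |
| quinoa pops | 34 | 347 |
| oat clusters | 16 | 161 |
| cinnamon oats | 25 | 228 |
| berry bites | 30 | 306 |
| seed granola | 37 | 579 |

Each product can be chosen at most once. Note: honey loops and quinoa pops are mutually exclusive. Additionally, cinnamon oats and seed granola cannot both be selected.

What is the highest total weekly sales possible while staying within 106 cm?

Best packing: barley squares + honey loops + seed granola — 101 cm, 1486 total.
Runner-up honey loops + berry bites + seed granola tops out at 1404.

1486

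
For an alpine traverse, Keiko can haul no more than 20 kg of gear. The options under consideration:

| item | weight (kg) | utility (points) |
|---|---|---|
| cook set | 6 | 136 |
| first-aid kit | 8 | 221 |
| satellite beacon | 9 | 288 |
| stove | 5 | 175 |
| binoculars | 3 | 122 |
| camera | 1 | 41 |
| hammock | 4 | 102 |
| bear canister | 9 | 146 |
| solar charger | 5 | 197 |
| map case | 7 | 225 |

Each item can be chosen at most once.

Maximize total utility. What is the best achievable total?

719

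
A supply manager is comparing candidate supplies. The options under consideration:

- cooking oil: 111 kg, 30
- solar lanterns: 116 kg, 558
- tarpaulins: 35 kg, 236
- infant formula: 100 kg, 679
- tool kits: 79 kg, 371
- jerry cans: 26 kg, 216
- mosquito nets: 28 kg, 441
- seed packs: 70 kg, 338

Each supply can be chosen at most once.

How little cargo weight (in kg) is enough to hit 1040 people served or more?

128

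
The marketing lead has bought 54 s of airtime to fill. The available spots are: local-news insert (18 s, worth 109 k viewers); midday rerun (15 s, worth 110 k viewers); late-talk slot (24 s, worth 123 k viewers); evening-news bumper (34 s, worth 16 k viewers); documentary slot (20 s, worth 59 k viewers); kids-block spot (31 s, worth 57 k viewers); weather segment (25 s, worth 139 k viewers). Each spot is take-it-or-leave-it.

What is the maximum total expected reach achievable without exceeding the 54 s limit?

Density check — midday rerun 7.33, local-news insert 6.06, weather segment 5.56, late-talk slot 5.12 are the best per s.
Local-news insert + midday rerun + documentary slot uses 53 of the 54 s and totals 278.
Runner-up late-talk slot + weather segment tops out at 262.

278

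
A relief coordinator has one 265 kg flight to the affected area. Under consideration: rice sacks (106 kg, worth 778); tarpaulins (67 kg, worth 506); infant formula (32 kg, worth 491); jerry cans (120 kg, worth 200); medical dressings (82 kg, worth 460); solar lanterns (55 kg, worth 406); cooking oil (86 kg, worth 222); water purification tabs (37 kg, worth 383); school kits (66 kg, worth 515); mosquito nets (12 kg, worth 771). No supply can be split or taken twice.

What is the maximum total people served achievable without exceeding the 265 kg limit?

Greedy by ratio would take tarpaulins + infant formula + water purification tabs + school kits + mosquito nets: 214 kg used, total 2666.
Replace tarpaulins with rice sacks: the trade gains 272 net, giving 2938 at 253 kg.
Runner-up rice sacks + tarpaulins + infant formula + water purification tabs + mosquito nets tops out at 2929.

2938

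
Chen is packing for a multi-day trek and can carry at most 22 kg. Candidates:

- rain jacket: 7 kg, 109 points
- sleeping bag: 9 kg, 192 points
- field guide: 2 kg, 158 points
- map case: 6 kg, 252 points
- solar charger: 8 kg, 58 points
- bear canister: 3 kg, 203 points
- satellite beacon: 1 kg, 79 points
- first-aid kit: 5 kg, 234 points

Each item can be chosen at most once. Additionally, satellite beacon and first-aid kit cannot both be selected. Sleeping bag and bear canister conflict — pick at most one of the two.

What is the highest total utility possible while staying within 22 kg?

Density check — field guide 79.00, satellite beacon 79.00, bear canister 67.67, first-aid kit 46.80 are the best per kg.
Best packing: field guide + map case + bear canister + first-aid kit — 16 kg, 847 total.
An exhaustive check of the 256 subsets confirms 847.

847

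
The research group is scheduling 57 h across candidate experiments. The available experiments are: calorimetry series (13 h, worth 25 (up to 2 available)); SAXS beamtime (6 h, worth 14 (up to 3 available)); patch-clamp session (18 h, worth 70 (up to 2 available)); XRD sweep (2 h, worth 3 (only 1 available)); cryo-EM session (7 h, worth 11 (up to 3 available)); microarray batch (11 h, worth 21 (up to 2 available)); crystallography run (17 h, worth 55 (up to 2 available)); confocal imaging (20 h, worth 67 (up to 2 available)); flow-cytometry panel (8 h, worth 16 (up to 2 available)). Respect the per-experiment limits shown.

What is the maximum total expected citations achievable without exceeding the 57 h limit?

207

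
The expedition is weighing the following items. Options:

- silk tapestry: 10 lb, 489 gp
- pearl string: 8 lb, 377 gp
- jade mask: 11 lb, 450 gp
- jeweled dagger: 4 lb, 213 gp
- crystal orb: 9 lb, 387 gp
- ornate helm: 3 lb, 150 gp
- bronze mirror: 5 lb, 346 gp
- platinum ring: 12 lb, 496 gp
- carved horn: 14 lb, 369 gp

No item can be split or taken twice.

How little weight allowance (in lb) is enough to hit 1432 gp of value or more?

Need the lightest bundle worth ≥ 1432.
silk tapestry + jeweled dagger + crystal orb + bronze mirror reaches 1435 using 28 lb.
Any bundle with less than 28 lb falls short of 1432.

28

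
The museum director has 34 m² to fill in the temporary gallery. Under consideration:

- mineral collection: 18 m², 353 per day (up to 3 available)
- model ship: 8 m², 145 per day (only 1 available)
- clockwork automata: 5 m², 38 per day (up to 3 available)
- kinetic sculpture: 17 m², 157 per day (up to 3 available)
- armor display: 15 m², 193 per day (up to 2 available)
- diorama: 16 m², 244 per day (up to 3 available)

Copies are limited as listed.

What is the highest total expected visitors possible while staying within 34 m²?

By expected visitors per m²: mineral collection 19.61, model ship 18.12, diorama 15.25 lead.
Taking the top-ratio exhibits first gives mineral collection + model ship + clockwork automata for 536 (31 m²).
Replace model ship and clockwork automata with diorama: the trade gains 61 net, giving 597 at 34 m².
That's the maximum — no swap from here does better than 597.

597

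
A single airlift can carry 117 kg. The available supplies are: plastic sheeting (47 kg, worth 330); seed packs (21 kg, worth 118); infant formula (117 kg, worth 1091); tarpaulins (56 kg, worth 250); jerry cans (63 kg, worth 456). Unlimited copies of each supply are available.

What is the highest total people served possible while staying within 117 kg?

The ratio ordering already packs tightly: infant formula, 117 kg, 1091.
That's the maximum — no swap from here does better than 1091.

1091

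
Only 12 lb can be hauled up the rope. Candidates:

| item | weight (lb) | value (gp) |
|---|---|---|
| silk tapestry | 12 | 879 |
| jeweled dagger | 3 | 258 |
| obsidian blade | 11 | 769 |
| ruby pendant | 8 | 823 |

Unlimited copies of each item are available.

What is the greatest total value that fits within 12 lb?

Jeweled dagger + ruby pendant uses 11 of the 12 lb and totals 1081.

1081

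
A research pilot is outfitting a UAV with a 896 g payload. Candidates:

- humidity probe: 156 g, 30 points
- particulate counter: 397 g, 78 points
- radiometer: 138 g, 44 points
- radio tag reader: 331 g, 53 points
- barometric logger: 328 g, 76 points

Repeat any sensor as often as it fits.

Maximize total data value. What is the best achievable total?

Taking 6×radiometer: 828 g used, 264 in data value.
No other feasible combination exceeds 264.

264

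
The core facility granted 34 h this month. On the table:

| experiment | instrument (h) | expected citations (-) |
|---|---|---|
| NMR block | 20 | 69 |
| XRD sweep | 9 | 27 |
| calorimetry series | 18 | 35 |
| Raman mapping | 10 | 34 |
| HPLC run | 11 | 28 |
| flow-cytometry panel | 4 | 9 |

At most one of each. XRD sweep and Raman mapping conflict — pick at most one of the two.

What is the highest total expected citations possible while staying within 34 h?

112

Best packing: NMR block + Raman mapping + flow-cytometry panel — 34 h, 112 total.
Runner-up NMR block + XRD sweep + flow-cytometry panel tops out at 105.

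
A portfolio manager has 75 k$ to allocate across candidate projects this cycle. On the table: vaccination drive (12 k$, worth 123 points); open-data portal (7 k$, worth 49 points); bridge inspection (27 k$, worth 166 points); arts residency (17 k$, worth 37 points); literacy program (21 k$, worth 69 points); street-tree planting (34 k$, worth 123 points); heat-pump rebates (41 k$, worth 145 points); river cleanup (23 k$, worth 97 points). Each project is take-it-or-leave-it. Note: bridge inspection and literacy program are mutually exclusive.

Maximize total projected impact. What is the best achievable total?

435

Density check — vaccination drive 10.25, open-data portal 7.00, bridge inspection 6.15 are the best per k$.
Taking vaccination drive + open-data portal + bridge inspection + river cleanup: 69 k$ used, 435 in projected impact.
An exhaustive check of the 256 subsets confirms 435.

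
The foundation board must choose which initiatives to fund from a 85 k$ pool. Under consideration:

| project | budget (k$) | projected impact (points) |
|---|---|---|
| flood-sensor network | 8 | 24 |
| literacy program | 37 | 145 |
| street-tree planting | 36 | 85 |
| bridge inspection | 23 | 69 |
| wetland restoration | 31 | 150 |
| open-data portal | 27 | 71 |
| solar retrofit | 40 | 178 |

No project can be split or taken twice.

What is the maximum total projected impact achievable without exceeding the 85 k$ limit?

352

Flood-sensor network + wetland restoration + solar retrofit uses 79 of the 85 k$ and totals 352.
Every other selection either busts 85 k$ or fails to beat 352.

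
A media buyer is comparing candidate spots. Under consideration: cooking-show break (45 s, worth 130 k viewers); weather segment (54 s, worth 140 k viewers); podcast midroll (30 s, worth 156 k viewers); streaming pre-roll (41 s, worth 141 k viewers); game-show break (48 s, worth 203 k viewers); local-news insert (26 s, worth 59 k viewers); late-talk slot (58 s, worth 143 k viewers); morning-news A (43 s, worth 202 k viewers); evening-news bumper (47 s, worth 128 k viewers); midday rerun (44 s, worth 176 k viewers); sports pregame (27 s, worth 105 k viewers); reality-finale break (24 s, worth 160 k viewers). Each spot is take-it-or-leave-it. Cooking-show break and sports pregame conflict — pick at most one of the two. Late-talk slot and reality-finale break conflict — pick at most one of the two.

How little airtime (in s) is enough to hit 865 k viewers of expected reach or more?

189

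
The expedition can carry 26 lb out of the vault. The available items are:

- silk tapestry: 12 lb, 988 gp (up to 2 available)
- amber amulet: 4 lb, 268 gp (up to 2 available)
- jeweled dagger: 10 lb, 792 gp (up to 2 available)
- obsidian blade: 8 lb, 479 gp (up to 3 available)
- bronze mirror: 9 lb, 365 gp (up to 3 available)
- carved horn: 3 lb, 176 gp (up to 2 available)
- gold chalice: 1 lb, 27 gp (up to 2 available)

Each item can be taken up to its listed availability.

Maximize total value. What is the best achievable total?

Ranking by ratio (value/lb): silk tapestry 82.33, jeweled dagger 79.20, amber amulet 67.00.
A density-first pass picks 2×silk tapestry + 2×gold chalice — 2030 at 26 lb.
Dropping silk tapestry and 2×gold chalice frees 14 lb; slotting in amber amulet + jeweled dagger (14 lb) lifts the total to 2048 at 26 lb.
No other feasible combination exceeds 2048.

2048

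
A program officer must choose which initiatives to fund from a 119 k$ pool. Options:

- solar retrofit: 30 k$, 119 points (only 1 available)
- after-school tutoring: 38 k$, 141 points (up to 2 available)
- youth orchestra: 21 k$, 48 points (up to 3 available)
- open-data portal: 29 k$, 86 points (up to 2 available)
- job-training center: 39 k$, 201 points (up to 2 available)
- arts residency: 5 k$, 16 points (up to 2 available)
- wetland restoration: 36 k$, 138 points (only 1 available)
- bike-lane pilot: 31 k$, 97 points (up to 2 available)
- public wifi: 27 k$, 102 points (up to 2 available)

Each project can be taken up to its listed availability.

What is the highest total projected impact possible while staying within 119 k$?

By projected impact per k$: job-training center 5.15, solar retrofit 3.97, wetland restoration 3.83, public wifi 3.78 lead.
A density-first pass picks solar retrofit + 2×job-training center + 2×arts residency — 553 at 118 k$.
The 35 k$ tied up in solar retrofit and arts residency is better spent on wetland restoration — total rises to 556 (119 k$).

556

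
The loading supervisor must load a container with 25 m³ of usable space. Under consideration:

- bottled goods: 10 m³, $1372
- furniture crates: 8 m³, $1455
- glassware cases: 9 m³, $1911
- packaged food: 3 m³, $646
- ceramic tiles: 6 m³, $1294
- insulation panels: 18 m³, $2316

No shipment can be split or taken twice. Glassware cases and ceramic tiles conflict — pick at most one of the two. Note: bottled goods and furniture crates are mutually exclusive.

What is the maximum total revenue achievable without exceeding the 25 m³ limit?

Ranking by ratio (revenue/m³): ceramic tiles 215.67, packaged food 215.33, glassware cases 212.33.
Taking furniture crates + glassware cases + packaged food: 20 m³ used, 4012 in revenue.
The spare 5 m³ is too small for any remaining shipment, and no feasible exchange beats 4012.

4012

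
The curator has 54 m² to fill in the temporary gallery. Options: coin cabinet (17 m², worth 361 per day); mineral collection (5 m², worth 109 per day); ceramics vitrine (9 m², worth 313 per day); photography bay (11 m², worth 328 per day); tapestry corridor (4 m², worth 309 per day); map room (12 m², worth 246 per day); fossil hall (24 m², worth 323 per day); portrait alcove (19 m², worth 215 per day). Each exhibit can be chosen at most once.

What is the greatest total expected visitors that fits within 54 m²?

Density check — tapestry corridor 77.25, ceramics vitrine 34.78, photography bay 29.82 are the best per m².
Taking the top-ratio exhibits first gives coin cabinet + mineral collection + ceramics vitrine + photography bay + tapestry corridor for 1420 (46 m²).
Dropping mineral collection frees 5 m²; slotting in map room (12 m²) lifts the total to 1557 at 53 m².
The spare 1 m² is too small for any remaining exhibit, and no exchange beats 1557.

1557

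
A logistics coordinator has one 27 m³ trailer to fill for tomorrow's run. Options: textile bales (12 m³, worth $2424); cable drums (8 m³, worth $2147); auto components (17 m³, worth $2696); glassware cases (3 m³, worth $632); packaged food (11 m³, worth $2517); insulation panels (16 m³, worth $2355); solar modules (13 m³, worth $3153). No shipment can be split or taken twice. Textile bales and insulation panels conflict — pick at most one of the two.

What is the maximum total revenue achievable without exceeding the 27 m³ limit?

6302

Taking the top-ratio shipments first gives cable drums + glassware cases + solar modules for 5932 (24 m³).
The 8 m³ tied up in cable drums is better spent on packaged food — total rises to 6302 (27 m³).
Runner-up cable drums + glassware cases + solar modules tops out at 5932.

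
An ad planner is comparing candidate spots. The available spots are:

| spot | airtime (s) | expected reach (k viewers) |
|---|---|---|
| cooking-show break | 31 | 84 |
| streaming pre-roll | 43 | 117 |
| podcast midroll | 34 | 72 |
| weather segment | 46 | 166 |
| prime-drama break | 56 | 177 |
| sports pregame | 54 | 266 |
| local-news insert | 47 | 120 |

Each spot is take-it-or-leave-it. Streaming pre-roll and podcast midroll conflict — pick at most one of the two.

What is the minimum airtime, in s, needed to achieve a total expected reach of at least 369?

97

Need the lightest bundle worth ≥ 369.
streaming pre-roll + sports pregame: 383 expected reach at 97 s.
No combination under 97 s hits 369.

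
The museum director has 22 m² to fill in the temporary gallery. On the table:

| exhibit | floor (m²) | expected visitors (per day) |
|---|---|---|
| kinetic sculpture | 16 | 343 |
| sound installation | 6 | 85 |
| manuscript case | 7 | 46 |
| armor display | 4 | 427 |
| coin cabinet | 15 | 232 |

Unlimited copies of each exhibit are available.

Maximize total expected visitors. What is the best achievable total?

2135

5×armor display uses 20 of the 22 m² and totals 2135.
Nothing else within 22 m² beats 2135.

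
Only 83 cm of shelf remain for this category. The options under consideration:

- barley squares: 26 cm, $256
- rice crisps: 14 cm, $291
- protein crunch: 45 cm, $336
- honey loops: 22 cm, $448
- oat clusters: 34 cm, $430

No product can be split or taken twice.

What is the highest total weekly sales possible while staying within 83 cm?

1169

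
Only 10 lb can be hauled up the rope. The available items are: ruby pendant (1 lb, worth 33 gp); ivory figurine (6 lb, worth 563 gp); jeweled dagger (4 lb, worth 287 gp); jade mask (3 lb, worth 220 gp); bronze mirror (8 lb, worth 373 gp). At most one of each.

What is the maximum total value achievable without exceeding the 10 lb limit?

850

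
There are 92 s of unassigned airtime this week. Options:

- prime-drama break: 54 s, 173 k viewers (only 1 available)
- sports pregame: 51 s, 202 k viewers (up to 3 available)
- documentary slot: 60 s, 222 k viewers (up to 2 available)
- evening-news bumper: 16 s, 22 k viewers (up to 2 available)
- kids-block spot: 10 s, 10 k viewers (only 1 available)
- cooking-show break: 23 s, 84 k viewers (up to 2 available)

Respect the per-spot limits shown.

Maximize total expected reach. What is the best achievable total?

308

The ratio ordering already packs tightly: sports pregame + evening-news bumper + cooking-show break, 90 s, 308.
That's the maximum — no swap from here does better than 308.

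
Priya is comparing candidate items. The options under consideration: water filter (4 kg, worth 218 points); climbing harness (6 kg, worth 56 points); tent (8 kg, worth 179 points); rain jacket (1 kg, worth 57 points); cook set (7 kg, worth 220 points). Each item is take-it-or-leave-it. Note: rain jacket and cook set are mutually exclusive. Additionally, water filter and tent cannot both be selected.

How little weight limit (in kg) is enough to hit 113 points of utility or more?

Look for the lowest-weight combination reaching 113.
water filter: 218 utility at 4 kg.
No combination under 4 kg hits 113.

4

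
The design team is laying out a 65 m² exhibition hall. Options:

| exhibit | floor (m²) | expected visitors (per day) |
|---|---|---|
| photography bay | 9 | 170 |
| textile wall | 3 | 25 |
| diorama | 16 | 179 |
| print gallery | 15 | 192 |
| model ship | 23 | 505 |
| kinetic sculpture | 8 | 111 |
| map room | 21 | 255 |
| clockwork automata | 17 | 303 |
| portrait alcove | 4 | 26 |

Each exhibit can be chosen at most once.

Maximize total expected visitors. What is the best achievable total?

1170

Ranking by ratio (expected visitors/m²): model ship 21.96, photography bay 18.89, clockwork automata 17.82.
Greedy by ratio would take photography bay + textile wall + model ship + kinetic sculpture + clockwork automata + portrait alcove: 64 m² used, total 1140.
The 15 m² tied up in textile wall and kinetic sculpture and portrait alcove is better spent on print gallery — total rises to 1170 (64 m²).
Runner-up photography bay + diorama + model ship + clockwork automata tops out at 1157.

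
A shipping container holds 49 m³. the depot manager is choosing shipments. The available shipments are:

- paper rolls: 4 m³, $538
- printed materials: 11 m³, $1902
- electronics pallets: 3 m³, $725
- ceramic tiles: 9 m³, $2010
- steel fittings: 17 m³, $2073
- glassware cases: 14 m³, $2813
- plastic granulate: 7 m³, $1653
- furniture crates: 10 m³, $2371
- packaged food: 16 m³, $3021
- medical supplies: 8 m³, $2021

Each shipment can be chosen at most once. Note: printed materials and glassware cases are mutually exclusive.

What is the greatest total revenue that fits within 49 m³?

10868

A density-first pass picks printed materials + electronics pallets + ceramic tiles + plastic granulate + furniture crates + medical supplies — 10682 at 48 m³.
The 14 m³ tied up in printed materials and electronics pallets is better spent on glassware cases — total rises to 10868 (48 m³).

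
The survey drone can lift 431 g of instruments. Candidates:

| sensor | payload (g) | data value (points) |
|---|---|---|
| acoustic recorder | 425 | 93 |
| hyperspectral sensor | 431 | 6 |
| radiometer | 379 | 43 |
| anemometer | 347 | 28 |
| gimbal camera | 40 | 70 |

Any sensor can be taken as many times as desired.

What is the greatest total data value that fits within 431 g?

700

Taking 10×gimbal camera: 400 g used, 700 in data value.
Every other selection either busts 431 g or fails to beat 700.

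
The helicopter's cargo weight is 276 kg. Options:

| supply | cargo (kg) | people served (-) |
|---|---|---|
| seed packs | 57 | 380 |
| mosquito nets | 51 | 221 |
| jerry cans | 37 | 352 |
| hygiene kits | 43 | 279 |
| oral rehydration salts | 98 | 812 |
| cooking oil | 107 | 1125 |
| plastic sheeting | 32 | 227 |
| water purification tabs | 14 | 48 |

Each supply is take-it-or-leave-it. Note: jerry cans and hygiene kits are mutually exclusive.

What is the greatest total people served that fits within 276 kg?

2516

By people served per kg: cooking oil 10.51, jerry cans 9.51, oral rehydration salts 8.29, plastic sheeting 7.09 lead.
Jerry cans + oral rehydration salts + cooking oil + plastic sheeting uses 274 of the 276 kg and totals 2516.
Runner-up seed packs + oral rehydration salts + cooking oil + water purification tabs tops out at 2365.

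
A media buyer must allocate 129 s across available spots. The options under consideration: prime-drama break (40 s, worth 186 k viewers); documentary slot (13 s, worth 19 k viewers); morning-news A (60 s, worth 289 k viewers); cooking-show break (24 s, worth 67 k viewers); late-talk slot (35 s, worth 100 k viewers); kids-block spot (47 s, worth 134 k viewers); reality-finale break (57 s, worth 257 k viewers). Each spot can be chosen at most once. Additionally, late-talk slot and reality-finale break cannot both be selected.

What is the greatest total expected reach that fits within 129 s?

546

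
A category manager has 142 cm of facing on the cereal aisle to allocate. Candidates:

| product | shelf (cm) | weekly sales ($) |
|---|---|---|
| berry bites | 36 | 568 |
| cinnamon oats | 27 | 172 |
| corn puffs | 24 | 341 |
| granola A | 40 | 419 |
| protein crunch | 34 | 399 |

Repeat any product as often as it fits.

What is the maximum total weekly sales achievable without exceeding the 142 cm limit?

Density check — berry bites 15.78, corn puffs 14.21, protein crunch 11.74 are the best per cm.
The ratio heuristic lands on 3×berry bites + corn puffs (2045) but leaves 10 cm idle.
The 24 cm tied up in corn puffs is better spent on protein crunch — total rises to 2103 (142 cm).
That's the maximum — no swap from here does better than 2103.

2103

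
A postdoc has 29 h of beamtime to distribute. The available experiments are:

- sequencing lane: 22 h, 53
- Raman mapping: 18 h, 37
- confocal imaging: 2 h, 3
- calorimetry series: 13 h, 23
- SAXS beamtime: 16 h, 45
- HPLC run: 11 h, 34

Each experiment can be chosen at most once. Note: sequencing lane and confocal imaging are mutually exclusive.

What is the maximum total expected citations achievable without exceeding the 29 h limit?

Best packing: confocal imaging + SAXS beamtime + HPLC run — 29 h, 82 total.
Next best is SAXS beamtime + HPLC run at 79 (27 h) — short by 3.

82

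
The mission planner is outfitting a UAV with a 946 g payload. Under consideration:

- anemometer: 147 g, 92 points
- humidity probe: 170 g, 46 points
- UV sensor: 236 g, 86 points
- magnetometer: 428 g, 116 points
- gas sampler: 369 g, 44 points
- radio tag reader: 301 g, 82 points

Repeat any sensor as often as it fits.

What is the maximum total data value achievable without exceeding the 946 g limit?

552

By data value per g: anemometer 0.63, UV sensor 0.36, radio tag reader 0.27 lead.
Best packing: 6×anemometer — 882 g, 552 total.
No other feasible combination exceeds 552.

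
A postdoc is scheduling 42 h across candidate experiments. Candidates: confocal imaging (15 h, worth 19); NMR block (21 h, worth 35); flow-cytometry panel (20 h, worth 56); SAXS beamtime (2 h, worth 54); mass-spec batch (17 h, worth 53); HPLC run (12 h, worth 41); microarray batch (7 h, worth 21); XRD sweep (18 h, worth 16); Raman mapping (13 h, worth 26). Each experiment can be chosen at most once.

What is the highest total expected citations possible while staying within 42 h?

172

Ranking by ratio (expected citations/h): SAXS beamtime 27.00, HPLC run 3.42, mass-spec batch 3.12.
The ratio heuristic lands on SAXS beamtime + mass-spec batch + HPLC run + microarray batch (169) but leaves 4 h idle.
Replace mass-spec batch with flow-cytometry panel: the trade gains 3 net, giving 172 at 41 h.
No other feasible combination exceeds 172.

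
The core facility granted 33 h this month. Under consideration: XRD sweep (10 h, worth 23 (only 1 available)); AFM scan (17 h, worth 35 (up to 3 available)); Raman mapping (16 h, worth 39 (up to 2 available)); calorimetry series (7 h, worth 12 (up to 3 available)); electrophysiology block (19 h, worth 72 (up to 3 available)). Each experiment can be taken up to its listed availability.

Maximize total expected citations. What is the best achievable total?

By expected citations per h: electrophysiology block 3.79, Raman mapping 2.44, XRD sweep 2.30 lead.
Greedy by ratio would take XRD sweep + electrophysiology block: 29 h used, total 95.
Replace XRD sweep with 2×calorimetry series: the trade gains 1 net, giving 96 at 33 h.
That's the maximum — no swap from here does better than 96.

96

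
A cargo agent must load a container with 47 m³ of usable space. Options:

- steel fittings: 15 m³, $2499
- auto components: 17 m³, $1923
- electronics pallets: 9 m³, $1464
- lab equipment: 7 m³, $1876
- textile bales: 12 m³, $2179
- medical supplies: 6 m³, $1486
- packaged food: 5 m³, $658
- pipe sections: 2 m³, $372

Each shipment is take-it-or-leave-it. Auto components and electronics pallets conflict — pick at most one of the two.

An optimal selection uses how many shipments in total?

6

Best achievable revenue is 9070.
For example steel fittings + lab equipment + textile bales + medical supplies + packaged food + pipe sections achieves it, using 47 m³.
All optima have 6 shipments.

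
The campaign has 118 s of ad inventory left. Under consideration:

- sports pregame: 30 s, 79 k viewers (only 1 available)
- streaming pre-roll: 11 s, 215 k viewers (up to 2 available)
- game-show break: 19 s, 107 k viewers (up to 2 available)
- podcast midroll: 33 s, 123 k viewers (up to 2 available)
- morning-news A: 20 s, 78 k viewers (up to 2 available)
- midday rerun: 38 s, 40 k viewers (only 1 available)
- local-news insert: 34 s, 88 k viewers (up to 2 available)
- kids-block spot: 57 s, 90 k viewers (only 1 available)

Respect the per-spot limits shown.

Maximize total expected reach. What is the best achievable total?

845

Density check — streaming pre-roll 19.55, game-show break 5.63, morning-news A 3.90 are the best per s.
A density-first pass picks 2×streaming pre-roll + 2×game-show break + 2×morning-news A — 800 at 100 s.
Replace morning-news A with podcast midroll: the trade gains 45 net, giving 845 at 113 s.
Nothing else within 118 s beats 845.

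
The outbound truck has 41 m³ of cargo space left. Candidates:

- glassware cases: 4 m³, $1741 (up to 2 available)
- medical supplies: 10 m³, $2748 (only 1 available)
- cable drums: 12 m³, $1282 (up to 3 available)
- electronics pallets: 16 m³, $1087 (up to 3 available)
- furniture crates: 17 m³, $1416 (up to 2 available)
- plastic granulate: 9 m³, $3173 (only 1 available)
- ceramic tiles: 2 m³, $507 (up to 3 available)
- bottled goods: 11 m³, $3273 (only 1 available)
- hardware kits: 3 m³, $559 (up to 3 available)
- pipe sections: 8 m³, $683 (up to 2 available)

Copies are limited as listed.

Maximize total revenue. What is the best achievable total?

Filling by ratio: 2×glassware cases + medical supplies + plastic granulate + ceramic tiles + bottled goods for 13183, with 1 m³ left unused.
The 2 m³ tied up in ceramic tiles is better spent on hardware kits — total rises to 13235 (41 m³).
Every other selection either busts 41 m³ or exceeds an availability limit or fails to beat 13235.

13235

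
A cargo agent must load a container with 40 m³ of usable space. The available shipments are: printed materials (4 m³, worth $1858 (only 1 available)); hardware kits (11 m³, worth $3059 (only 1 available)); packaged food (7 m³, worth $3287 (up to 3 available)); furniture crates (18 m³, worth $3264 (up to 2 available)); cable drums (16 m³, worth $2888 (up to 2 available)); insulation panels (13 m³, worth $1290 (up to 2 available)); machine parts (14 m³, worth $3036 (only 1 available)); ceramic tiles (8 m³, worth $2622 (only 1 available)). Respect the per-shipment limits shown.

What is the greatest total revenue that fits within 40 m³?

15542

Density check — packaged food 469.57, printed materials 464.50, ceramic tiles 327.75 are the best per m³.
Taking the top-ratio shipments first gives printed materials + 3×packaged food + ceramic tiles for 14341 (33 m³).
Replace printed materials with hardware kits: the trade gains 1201 net, giving 15542 at 40 m³.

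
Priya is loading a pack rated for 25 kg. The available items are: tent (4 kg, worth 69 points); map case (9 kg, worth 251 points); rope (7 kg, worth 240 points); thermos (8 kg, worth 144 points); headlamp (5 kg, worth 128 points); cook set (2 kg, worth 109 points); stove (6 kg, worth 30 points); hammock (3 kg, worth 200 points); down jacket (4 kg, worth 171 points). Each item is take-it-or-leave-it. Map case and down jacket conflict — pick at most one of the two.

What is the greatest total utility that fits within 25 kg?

Ranking by ratio (utility/kg): hammock 66.67, cook set 54.50, down jacket 42.75.
Best packing: tent + rope + headlamp + cook set + hammock + down jacket — 25 kg, 917 total.
Runner-up tent + map case + rope + cook set + hammock tops out at 869.

917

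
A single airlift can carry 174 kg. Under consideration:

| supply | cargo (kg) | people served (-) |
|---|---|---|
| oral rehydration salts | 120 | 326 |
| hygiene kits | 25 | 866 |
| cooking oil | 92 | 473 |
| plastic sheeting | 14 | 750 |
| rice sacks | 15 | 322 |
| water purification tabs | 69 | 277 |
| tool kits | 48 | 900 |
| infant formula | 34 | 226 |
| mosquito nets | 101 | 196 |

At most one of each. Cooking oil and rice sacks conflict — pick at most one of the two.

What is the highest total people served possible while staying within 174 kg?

A density-first pass picks hygiene kits + plastic sheeting + rice sacks + tool kits + infant formula — 3064 at 136 kg.
Dropping infant formula frees 34 kg; slotting in water purification tabs (69 kg) lifts the total to 3115 at 171 kg.
The spare 3 kg is too small for any remaining supply, and no feasible exchange beats 3115.

3115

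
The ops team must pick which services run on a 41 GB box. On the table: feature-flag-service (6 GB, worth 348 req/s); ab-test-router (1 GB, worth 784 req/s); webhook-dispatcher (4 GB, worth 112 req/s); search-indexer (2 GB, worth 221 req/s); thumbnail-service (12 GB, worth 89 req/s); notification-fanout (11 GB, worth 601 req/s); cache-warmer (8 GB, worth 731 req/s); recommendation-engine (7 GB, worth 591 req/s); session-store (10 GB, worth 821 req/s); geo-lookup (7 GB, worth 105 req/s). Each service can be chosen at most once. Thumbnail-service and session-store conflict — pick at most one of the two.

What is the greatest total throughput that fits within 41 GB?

Density check — ab-test-router 784.00, search-indexer 110.50, cache-warmer 91.38 are the best per GB.
The ratio heuristic lands on feature-flag-service + ab-test-router + webhook-dispatcher + search-indexer + cache-warmer + recommendation-engine + session-store (3608) but leaves 3 GB idle.
Dropping feature-flag-service and webhook-dispatcher frees 10 GB; slotting in notification-fanout (11 GB) lifts the total to 3749 at 39 GB.

3749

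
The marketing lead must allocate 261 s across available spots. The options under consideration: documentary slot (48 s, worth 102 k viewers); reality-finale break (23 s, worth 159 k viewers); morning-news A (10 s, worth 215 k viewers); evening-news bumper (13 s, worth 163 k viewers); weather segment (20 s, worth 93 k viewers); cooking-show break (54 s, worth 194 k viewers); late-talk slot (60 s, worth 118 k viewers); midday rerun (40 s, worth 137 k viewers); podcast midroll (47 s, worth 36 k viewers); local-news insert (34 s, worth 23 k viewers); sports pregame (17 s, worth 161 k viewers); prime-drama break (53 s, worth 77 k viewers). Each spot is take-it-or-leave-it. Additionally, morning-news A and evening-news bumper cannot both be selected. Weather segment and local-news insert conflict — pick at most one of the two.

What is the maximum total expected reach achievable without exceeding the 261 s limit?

Taking documentary slot + reality-finale break + morning-news A + weather segment + cooking-show break + midday rerun + podcast midroll + sports pregame: 259 s used, 1097 in expected reach.
Next best is documentary slot + reality-finale break + morning-news A + cooking-show break + late-talk slot + midday rerun + sports pregame at 1086 (252 s) — short by 11.

1097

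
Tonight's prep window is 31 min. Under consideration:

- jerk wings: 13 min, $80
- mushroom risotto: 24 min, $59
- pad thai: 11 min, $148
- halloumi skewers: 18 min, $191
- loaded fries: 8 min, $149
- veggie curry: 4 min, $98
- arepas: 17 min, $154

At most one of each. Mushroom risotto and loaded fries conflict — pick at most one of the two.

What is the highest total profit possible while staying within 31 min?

Filling by ratio: pad thai + loaded fries + veggie curry for 395, with 8 min left unused.
The 11 min tied up in pad thai is better spent on halloumi skewers — total rises to 438 (30 min).

438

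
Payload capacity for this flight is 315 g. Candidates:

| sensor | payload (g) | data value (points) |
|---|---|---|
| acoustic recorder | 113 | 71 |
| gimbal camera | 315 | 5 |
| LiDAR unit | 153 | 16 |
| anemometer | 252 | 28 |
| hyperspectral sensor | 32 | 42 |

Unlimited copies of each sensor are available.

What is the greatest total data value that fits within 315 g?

By data value per g: hyperspectral sensor 1.31, acoustic recorder 0.63, anemometer 0.11 lead.
The ratio ordering already packs tightly: 9×hyperspectral sensor, 288 g, 378.
The spare 27 g is too small for any remaining sensor, and no exchange beats 378.

378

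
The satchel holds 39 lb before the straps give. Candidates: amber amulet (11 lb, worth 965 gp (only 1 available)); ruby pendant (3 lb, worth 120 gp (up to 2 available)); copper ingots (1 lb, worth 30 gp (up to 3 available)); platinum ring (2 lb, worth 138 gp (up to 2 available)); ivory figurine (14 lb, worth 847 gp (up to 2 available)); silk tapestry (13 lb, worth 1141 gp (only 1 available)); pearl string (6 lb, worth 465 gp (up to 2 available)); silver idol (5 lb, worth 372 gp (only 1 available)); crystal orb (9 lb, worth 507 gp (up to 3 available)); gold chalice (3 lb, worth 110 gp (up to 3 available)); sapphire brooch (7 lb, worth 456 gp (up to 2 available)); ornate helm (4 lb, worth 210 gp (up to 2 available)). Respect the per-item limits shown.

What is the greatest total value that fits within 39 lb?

A density-first pass picks amber amulet + copper ingots + platinum ring + silk tapestry + 2×pearl string — 3204 at 39 lb.
The 7 lb tied up in copper ingots and pearl string is better spent on platinum ring + silver idol — total rises to 3219 (39 lb).
Nothing else within 39 lb beats 3219.

3219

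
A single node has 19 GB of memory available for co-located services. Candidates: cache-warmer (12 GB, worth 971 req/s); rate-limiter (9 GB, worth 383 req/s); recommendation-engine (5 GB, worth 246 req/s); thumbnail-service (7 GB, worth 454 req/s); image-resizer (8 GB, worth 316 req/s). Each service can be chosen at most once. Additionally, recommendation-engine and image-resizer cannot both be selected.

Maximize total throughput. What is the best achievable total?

Density check — cache-warmer 80.92, thumbnail-service 64.86, recommendation-engine 49.20, rate-limiter 42.56 are the best per GB.
Best packing: cache-warmer + thumbnail-service — 19 GB, 1425 total.

1425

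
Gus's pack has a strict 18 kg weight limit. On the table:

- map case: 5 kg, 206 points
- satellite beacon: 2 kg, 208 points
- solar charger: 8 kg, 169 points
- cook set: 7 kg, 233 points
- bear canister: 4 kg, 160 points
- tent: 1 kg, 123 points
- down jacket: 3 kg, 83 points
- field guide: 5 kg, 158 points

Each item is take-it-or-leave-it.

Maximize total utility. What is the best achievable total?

Ranking by ratio (utility/kg): tent 123.00, satellite beacon 104.00, map case 41.20.
Map case + satellite beacon + bear canister + tent + field guide uses 17 of the 18 kg and totals 855.
The closest alternative, map case + satellite beacon + cook set + tent + down jacket, reaches only 853.

855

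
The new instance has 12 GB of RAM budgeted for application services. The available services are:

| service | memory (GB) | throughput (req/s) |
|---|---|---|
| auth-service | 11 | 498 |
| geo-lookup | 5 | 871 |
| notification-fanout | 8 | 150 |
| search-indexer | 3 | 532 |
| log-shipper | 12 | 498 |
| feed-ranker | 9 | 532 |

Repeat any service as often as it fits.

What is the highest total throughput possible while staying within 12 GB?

Taking 4×search-indexer: 12 GB used, 2128 in throughput.

2128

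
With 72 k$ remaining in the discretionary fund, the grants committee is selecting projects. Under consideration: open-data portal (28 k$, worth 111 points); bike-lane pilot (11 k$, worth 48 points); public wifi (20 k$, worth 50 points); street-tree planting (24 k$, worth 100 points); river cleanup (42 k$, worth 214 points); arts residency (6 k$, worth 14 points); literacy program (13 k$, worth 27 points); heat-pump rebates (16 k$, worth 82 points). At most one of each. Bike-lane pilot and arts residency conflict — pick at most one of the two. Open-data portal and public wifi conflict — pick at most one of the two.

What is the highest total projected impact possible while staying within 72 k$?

The ratio ordering already packs tightly: bike-lane pilot + river cleanup + heat-pump rebates, 69 k$, 344.

344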